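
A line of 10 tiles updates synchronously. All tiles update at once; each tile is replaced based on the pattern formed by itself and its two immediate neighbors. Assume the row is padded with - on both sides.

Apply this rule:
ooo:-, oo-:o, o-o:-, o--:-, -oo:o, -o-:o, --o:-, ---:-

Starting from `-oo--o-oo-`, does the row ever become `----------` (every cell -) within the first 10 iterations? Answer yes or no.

-oo--o-oo-  (fixed point — unchanged through iteration 10)
iteration 10 is -oo--o-oo-, still not uniform -

no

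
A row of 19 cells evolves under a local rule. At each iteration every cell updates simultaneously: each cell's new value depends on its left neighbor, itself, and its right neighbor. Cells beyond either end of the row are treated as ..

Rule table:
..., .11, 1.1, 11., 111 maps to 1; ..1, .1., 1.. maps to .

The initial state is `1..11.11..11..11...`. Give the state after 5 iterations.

11111111..11..11111

...11111..11..11.11
11.11111..11..11111
11111111..11..11111
11111111..11..11111  (fixed point — unchanged through iteration 5)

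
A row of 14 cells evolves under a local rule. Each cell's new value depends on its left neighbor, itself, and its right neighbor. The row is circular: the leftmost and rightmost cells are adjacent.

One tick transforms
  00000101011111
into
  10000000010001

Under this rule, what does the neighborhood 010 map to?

0

At position 5 the neighborhood is 010; the next row has 0 there.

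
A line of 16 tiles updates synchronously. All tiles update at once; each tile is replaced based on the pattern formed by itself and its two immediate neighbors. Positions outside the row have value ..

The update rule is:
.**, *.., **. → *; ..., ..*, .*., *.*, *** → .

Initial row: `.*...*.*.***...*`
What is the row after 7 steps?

........*.......

..*......*.**...
...*.......***..
....*......*.**.
.....*.......***
......*......*.*
.......*........
........*.......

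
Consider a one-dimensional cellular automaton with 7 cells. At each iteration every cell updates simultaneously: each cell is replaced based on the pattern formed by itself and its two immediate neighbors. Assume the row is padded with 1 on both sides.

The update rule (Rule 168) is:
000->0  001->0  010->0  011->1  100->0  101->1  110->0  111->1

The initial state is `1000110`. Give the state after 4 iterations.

iteration 1: 0000101
iteration 2: 0000011
iteration 3: 0000011  (fixed point — unchanged through iteration 4)

0000011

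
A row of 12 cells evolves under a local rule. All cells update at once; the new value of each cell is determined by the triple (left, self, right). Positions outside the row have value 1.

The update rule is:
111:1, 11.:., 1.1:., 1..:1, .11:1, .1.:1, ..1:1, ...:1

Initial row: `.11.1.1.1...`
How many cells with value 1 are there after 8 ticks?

.1..1.1.1111
.1111.1.1111
.111..1.1111
.11.111.1111
.1..11..1111
.1111.111111
.111..111111
.11.11111111
count of 1: 10

10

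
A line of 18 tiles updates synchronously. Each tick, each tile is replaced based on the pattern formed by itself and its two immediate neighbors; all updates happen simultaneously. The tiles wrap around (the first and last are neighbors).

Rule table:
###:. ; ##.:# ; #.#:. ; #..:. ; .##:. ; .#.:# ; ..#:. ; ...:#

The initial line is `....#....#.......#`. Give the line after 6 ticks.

.##.#.##.#.#####.#
..#.#..#.#.....#.#
..#.#..#.#.###.#.#
..#.#..#.#...#.#.#
..#.#..#.#.#.#.#.#
..#.#..#.#.#.#.#.#

..#.#..#.#.#.#.#.#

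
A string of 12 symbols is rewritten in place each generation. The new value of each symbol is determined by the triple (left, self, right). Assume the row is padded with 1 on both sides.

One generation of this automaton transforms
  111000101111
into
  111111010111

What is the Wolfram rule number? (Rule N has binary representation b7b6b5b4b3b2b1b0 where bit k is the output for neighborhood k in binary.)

position 0: 111 → 1  (bit 7 = 1)
position 2: 110 → 1  (bit 6 = 1)
position 7: 101 → 1  (bit 5 = 1)
position 3: 100 → 1  (bit 4 = 1)
position 8: 011 → 0  (bit 3 = 0)
position 6: 010 → 0  (bit 2 = 0)
position 5: 001 → 1  (bit 1 = 1)
position 4: 000 → 1  (bit 0 = 1)
bits b7..b0 = 11110011 = 243

243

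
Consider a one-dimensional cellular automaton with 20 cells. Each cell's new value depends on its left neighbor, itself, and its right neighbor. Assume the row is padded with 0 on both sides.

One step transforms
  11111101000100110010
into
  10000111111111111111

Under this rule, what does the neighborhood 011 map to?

At position 0 the neighborhood is 011; the next row has 1 there.

1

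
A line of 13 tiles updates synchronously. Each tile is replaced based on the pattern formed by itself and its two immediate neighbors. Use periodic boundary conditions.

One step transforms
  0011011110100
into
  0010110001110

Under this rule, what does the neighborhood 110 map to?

At position 3 the neighborhood is 110; the next row has 0 there.

0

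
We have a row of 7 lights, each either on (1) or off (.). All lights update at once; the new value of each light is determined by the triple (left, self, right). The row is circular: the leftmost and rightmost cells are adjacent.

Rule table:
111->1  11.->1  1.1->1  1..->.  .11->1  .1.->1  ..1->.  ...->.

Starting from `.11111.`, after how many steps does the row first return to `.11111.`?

.11111.

1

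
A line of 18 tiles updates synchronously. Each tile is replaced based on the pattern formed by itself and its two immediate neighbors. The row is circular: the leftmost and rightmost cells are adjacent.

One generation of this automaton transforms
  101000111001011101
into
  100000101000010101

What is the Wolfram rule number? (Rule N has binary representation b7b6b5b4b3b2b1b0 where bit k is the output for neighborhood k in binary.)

position 7: 111 → 0  (bit 7 = 0)
position 0: 110 → 1  (bit 6 = 1)
position 1: 101 → 0  (bit 5 = 0)
position 3: 100 → 0  (bit 4 = 0)
position 6: 011 → 1  (bit 3 = 1)
position 2: 010 → 0  (bit 2 = 0)
position 5: 001 → 0  (bit 1 = 0)
position 4: 000 → 0  (bit 0 = 0)
bits b7..b0 = 01001000 = 72

72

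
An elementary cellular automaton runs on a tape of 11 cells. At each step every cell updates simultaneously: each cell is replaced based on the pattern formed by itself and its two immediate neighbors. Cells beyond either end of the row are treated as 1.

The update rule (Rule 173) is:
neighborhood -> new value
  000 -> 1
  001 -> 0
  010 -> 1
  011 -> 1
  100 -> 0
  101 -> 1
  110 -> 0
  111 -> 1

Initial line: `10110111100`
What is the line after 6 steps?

11100101111

step 1: 01101111000
step 2: 11011110010
step 3: 10111100011
step 4: 01111001011
step 5: 11110001111
step 6: 11100101111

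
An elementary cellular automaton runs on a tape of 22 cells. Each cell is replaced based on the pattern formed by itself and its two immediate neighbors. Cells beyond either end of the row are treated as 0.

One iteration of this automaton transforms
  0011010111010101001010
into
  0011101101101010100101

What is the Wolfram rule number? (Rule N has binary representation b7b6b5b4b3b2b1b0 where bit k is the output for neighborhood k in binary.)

120

position 8: 111 → 0  (bit 7 = 0)
position 3: 110 → 1  (bit 6 = 1)
position 4: 101 → 1  (bit 5 = 1)
position 16: 100 → 1  (bit 4 = 1)
position 2: 011 → 1  (bit 3 = 1)
position 5: 010 → 0  (bit 2 = 0)
position 1: 001 → 0  (bit 1 = 0)
position 0: 000 → 0  (bit 0 = 0)
bits b7..b0 = 01111000 = 120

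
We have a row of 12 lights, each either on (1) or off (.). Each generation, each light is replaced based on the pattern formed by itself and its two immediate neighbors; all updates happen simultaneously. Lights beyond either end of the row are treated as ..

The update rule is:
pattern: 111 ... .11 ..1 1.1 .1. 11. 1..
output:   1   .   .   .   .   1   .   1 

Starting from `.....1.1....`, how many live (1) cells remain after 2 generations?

2

.....1.11...
.....1...1..
count of 1: 2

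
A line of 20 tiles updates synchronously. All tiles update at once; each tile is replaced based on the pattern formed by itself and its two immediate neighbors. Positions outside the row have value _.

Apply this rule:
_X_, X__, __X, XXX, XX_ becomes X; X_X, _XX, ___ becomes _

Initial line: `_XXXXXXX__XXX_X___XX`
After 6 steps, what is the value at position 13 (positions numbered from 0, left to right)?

X_XXXXXXXX_XX_XX_X_X
X__XXXXXXX__X__X_X_X
XXX_XXXXXXXXXXXX_X_X
_XX__XXXXXXXXXXX_X_X
X_XXX_XXXXXXXXXX_X_X
X__XX__XXXXXXXXX_X_X
position 13 holds X

X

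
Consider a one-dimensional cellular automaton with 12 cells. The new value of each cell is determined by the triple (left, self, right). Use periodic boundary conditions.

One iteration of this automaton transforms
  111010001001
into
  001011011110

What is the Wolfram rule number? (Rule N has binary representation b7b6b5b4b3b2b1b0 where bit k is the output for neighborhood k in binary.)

position 0: 111 → 0  (bit 7 = 0)
position 2: 110 → 1  (bit 6 = 1)
position 3: 101 → 0  (bit 5 = 0)
position 5: 100 → 1  (bit 4 = 1)
position 11: 011 → 0  (bit 3 = 0)
position 4: 010 → 1  (bit 2 = 1)
position 7: 001 → 1  (bit 1 = 1)
position 6: 000 → 0  (bit 0 = 0)
bits b7..b0 = 01010110 = 86

86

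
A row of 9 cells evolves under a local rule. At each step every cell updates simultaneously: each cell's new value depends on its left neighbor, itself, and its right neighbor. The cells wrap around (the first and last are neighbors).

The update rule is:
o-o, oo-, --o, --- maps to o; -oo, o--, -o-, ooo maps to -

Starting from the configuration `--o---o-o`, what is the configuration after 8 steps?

step 1: -o--oo-o-
step 2: o--o-oo--
step 3: --o-o-o-o
step 4: -o-o-o-o-
step 5: o-o-o-o--
step 6: -o-o-o--o
step 7: o-o-o--o-
step 8: -o-o--o-o

-o-o--o-o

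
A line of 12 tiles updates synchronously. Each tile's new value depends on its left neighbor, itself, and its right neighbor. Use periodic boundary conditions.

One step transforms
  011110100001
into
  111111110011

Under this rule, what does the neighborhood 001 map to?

1

At position 10 the neighborhood is 001; the next row has 1 there.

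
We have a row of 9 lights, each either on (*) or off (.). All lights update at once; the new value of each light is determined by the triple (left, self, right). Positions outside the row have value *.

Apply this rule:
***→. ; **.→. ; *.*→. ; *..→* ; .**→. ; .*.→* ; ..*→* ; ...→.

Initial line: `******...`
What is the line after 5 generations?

generation 1: ......*.*
generation 2: *....**..
generation 3: .*..*..**
generation 4: .******..
generation 5: .......**

.......**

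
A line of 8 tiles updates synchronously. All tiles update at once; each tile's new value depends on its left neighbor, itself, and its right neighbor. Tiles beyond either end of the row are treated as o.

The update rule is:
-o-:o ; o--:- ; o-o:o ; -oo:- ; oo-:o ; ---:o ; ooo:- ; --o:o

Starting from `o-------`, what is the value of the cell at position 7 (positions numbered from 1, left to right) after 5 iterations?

o

o-oooooo
oo------
-o-ooooo
ooo-----
--o-oooo
position 7 holds o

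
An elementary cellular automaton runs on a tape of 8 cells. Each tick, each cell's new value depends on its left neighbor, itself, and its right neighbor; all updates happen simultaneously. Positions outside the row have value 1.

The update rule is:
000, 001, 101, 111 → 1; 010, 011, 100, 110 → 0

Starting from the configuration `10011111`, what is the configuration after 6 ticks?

00101111
01010111
10101011
01010101
10101010
01010101

01010101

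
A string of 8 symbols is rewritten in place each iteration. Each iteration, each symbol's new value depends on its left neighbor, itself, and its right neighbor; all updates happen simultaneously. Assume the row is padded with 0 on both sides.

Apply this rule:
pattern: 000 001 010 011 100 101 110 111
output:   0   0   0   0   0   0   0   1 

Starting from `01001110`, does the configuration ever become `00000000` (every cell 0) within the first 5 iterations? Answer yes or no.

iteration 1: 00000100
iteration 2: 00000000
all cells are 0 at iteration 2

yes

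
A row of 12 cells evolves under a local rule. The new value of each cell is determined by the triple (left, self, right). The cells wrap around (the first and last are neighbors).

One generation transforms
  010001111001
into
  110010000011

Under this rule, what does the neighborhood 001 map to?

1

At position 4 the neighborhood is 001; the next row has 1 there.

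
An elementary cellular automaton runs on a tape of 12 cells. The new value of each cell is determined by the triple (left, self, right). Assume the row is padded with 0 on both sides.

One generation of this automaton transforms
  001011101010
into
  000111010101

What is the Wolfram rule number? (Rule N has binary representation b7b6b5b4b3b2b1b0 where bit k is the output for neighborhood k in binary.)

184

position 5: 111 → 1  (bit 7 = 1)
position 6: 110 → 0  (bit 6 = 0)
position 3: 101 → 1  (bit 5 = 1)
position 11: 100 → 1  (bit 4 = 1)
position 4: 011 → 1  (bit 3 = 1)
position 2: 010 → 0  (bit 2 = 0)
position 1: 001 → 0  (bit 1 = 0)
position 0: 000 → 0  (bit 0 = 0)
bits b7..b0 = 10111000 = 184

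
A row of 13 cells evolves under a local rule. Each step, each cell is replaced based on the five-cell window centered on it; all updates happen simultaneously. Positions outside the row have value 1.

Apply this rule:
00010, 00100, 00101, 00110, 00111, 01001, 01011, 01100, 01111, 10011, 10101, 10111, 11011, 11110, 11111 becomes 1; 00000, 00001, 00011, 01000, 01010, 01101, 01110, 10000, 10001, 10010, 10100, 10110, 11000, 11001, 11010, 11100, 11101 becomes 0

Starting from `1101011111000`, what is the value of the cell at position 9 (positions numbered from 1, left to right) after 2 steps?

0

1001111110000
0011111100000
position 9 holds 0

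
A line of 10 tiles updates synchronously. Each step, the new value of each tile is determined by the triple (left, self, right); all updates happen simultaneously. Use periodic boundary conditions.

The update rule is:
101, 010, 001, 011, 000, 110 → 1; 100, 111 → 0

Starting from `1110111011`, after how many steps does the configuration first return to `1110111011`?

15

0011101110
1110111010
1011101111
1110111000
1011101011
1110111110
1011100011
1110101110
1011111011
1110001110
1010111011
1111101110
1000111011
1011101110
1110111011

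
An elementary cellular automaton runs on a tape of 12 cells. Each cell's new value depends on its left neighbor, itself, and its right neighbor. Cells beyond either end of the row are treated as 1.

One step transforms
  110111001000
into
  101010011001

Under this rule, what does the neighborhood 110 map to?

0

At position 1 the neighborhood is 110; the next row has 0 there.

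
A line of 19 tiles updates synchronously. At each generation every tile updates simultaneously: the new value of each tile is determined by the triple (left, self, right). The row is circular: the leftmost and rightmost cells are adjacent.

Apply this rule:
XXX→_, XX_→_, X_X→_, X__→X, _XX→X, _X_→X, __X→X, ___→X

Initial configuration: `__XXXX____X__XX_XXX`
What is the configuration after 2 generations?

XXX___XXXXXXXX__X__
X__XXXX_______XXXXX

X__XXXX_______XXXXX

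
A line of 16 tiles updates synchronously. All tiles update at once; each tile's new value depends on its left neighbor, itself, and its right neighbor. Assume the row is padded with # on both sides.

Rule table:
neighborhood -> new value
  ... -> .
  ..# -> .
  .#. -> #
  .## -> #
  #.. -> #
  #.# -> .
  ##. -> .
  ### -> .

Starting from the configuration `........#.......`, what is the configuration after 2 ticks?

.#......#.#.....

tick 1: #.......##......
tick 2: .#......#.#.....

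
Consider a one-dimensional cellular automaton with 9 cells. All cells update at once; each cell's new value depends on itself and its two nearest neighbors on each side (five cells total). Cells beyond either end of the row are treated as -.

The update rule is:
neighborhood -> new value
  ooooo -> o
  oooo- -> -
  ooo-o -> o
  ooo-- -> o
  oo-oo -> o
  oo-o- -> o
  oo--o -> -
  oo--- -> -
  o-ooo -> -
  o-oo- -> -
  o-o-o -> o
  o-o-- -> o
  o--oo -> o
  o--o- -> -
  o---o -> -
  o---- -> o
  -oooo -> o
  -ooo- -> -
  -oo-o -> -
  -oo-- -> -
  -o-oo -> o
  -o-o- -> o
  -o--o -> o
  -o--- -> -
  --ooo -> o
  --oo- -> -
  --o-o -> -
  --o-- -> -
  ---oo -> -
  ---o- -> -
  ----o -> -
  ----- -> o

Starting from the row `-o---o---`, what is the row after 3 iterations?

ooo-o-ooo

iteration 1: -------oo
iteration 2: ooooo----
iteration 3: ooo-o-ooo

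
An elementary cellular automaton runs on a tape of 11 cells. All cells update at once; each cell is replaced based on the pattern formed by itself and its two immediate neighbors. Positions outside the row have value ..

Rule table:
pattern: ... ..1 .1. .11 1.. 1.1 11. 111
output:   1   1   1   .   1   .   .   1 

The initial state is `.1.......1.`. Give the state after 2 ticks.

.111111111.

tick 1: 11111111111
tick 2: .111111111.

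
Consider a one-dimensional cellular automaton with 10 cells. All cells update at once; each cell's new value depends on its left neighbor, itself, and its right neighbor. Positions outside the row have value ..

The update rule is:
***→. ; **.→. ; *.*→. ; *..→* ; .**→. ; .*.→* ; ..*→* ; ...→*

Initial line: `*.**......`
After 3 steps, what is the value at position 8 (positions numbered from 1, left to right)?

step 1: *...******
step 2: ****......
step 3: ....******
position 8 holds *

*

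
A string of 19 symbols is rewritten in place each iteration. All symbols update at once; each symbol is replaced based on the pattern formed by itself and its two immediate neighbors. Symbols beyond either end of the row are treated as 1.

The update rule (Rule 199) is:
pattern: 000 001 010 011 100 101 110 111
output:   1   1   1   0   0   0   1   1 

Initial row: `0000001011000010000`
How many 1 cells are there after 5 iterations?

iteration 1: 0111111001011110111
iteration 2: 0011111011001110011
iteration 3: 0101111001010110101
iteration 4: 0100111011010010100
iteration 5: 0101011001010110101
count of 1: 10

10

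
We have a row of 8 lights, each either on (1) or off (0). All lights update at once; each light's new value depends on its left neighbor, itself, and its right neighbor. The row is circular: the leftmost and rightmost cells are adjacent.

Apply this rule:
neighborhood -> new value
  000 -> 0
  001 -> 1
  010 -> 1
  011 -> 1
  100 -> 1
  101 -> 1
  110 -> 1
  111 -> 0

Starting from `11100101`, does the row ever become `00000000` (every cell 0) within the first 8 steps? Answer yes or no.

yes

00111111
11100001
00110011
11111111
00000000
all cells are 0 at step 5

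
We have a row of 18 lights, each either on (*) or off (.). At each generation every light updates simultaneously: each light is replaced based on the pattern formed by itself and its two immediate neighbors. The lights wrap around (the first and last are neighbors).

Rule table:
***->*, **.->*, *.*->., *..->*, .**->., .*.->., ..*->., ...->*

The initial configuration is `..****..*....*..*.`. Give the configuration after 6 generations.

.*..**..****..***.

*..****..***..*..*
**..****..***..*..
.**..****..***..*.
..**..****..***..*
*..**..****..***..
.*..**..****..***.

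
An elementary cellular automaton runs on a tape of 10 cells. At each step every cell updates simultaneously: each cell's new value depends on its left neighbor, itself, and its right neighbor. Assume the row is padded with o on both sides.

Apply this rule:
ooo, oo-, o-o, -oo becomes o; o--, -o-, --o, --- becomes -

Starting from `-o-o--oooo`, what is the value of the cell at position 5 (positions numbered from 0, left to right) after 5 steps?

o-o---oooo
oo----oooo
oo----oooo  (fixed point — unchanged through step 5)
position 5 holds -

-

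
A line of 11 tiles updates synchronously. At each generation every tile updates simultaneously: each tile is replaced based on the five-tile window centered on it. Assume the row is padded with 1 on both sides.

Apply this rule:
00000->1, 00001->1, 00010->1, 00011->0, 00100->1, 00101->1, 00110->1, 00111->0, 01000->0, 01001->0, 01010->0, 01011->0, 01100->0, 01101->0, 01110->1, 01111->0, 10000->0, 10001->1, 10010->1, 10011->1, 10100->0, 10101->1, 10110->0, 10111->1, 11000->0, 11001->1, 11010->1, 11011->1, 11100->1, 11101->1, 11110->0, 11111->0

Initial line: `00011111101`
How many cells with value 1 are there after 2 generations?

4

01000000111
10001110000
count of 1: 4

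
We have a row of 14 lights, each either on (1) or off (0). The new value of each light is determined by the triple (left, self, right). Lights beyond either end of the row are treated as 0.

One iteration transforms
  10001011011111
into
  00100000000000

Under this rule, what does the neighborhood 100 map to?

At position 1 the neighborhood is 100; the next row has 0 there.

0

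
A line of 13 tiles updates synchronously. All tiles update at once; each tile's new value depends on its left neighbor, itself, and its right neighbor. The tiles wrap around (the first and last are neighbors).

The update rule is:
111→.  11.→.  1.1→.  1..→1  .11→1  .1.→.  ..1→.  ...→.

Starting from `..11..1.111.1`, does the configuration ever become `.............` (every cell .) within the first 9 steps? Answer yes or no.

no

step 1: 1.1.1...1....
step 2: .....1...1...
step 3: ......1...1..
step 4: .......1...1.
step 5: ........1...1
step 6: 1........1...
step 7: .1........1..
step 8: ..1........1.
step 9: ...1........1
step 9 is ...1........1, still not uniform .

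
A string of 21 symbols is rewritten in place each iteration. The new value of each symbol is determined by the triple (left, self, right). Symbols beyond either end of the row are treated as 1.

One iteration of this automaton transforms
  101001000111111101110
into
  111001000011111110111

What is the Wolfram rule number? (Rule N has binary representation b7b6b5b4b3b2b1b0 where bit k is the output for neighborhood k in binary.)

228

position 10: 111 → 1  (bit 7 = 1)
position 0: 110 → 1  (bit 6 = 1)
position 1: 101 → 1  (bit 5 = 1)
position 3: 100 → 0  (bit 4 = 0)
position 9: 011 → 0  (bit 3 = 0)
position 2: 010 → 1  (bit 2 = 1)
position 4: 001 → 0  (bit 1 = 0)
position 7: 000 → 0  (bit 0 = 0)
bits b7..b0 = 11100100 = 228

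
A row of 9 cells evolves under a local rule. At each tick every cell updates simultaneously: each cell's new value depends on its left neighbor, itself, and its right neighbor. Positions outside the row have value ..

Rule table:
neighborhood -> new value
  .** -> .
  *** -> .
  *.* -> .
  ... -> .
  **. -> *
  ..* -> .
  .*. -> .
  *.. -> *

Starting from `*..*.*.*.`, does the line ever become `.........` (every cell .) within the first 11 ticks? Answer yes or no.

.*......*
..*......
...*.....
....*....
.....*...
......*..
.......*.
........*
.........
all cells are . at tick 9

yes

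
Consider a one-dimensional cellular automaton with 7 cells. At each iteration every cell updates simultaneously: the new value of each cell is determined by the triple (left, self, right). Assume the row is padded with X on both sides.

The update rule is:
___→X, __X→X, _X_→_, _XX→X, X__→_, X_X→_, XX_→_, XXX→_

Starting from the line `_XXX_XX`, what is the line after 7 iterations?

_X___X_
___XX__
_XXX__X
_X___XX
___XXX_
_XXX___
_X___XX

_X___XX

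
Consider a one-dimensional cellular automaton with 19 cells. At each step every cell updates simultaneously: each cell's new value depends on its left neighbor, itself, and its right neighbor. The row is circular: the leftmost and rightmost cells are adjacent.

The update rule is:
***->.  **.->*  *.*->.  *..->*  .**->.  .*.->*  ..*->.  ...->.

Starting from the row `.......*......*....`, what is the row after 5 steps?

*..........**.....*

step 1: .......**.....**...
step 2: ........**.....**..
step 3: .........**.....**.
step 4: ..........**.....**
step 5: *..........**.....*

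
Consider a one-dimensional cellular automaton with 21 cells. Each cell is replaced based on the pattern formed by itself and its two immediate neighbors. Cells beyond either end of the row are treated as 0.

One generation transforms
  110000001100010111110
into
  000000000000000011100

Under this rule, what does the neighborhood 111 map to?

At position 16 the neighborhood is 111; the next row has 1 there.

1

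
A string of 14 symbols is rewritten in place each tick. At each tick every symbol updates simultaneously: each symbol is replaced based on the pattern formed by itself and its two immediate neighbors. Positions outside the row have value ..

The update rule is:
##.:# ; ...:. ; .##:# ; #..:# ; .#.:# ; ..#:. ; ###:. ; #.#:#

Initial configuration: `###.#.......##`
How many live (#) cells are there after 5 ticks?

8

#.####......##
###..##.....##
#.##.###....##
######.##...##
#....#####..##
count of #: 8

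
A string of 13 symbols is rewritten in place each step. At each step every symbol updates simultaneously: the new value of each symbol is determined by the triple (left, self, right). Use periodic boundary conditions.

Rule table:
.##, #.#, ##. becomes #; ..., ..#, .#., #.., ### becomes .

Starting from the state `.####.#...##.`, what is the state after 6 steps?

step 1: .#..##....##.
step 2: ....##....##.
step 3: ....##....##.  (fixed point — unchanged through step 6)

....##....##.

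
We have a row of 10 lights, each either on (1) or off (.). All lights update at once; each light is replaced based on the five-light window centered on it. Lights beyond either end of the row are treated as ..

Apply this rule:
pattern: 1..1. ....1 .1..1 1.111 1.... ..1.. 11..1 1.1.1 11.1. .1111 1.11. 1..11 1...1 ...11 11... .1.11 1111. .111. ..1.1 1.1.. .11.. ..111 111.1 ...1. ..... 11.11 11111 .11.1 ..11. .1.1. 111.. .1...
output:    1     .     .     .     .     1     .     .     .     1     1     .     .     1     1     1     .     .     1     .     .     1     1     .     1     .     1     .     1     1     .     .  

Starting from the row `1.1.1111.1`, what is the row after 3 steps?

1...11...1

step 1: 11.1.1.1..
step 2: 1...1.1...
step 3: 1...11...1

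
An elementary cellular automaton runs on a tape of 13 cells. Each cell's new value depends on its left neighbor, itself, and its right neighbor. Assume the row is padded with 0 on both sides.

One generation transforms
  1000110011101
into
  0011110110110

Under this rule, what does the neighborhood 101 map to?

1

At position 11 the neighborhood is 101; the next row has 1 there.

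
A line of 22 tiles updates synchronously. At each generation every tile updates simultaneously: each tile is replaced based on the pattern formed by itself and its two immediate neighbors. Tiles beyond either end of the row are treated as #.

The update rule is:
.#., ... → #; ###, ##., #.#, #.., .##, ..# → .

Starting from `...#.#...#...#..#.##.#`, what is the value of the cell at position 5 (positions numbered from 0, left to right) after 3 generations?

.#.#.#.#.#.#.#..#.....
.#.#.#.#.#.#.#..#.###.
.#.#.#.#.#.#.#..#.....
position 5 holds #

#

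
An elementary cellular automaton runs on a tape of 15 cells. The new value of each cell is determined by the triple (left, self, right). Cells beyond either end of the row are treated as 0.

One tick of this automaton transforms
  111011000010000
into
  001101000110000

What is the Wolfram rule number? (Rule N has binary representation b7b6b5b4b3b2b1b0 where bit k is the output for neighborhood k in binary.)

102

position 1: 111 → 0  (bit 7 = 0)
position 2: 110 → 1  (bit 6 = 1)
position 3: 101 → 1  (bit 5 = 1)
position 6: 100 → 0  (bit 4 = 0)
position 0: 011 → 0  (bit 3 = 0)
position 10: 010 → 1  (bit 2 = 1)
position 9: 001 → 1  (bit 1 = 1)
position 7: 000 → 0  (bit 0 = 0)
bits b7..b0 = 01100110 = 102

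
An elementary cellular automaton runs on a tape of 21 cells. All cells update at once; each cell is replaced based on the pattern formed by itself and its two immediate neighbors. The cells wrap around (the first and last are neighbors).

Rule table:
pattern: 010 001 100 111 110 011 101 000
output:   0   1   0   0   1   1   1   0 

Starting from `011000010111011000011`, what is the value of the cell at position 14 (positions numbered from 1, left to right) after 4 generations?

111000101101111000111
001001011111001001100
010010110001010011100
100101110010100110100
position 14 holds 0

0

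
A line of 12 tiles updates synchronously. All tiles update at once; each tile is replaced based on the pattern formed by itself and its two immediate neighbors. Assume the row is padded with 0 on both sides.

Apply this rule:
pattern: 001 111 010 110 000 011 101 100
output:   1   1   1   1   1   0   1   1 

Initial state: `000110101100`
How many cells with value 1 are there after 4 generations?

10

generation 1: 111011110111
generation 2: 011101111011
generation 3: 101110111101
generation 4: 110111011111
count of 1: 10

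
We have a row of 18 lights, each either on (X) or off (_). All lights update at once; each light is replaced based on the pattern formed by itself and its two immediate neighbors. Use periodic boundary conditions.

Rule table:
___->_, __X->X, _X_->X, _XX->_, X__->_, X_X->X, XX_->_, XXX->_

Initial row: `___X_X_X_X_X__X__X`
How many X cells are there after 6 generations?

3

__XXXXXXXXXX_XX_XX
_X__________X__X__
XX_________XX_XX__
__________X__X___X
_________XX_XX__XX
________X__X___X__
count of X: 3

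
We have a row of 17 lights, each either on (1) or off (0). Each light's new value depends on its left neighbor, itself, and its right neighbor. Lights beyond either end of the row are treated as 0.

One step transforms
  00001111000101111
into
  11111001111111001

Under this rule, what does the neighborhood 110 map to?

At position 7 the neighborhood is 110; the next row has 1 there.

1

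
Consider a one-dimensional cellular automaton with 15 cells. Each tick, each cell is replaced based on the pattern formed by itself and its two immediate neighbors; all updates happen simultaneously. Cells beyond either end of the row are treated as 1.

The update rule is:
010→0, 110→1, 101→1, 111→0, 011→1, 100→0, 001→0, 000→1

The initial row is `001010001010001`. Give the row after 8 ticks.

000100100100101
010000000000011
100111111111010
100100000001101
100001111101111
101101000111000
111110010101010
000010001010101

000010001010101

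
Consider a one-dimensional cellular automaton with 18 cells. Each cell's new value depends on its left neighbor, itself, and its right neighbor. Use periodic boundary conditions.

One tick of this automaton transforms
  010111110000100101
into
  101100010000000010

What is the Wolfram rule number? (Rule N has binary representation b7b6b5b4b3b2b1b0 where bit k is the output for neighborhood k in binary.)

104

position 4: 111 → 0  (bit 7 = 0)
position 7: 110 → 1  (bit 6 = 1)
position 0: 101 → 1  (bit 5 = 1)
position 8: 100 → 0  (bit 4 = 0)
position 3: 011 → 1  (bit 3 = 1)
position 1: 010 → 0  (bit 2 = 0)
position 11: 001 → 0  (bit 1 = 0)
position 9: 000 → 0  (bit 0 = 0)
bits b7..b0 = 01101000 = 104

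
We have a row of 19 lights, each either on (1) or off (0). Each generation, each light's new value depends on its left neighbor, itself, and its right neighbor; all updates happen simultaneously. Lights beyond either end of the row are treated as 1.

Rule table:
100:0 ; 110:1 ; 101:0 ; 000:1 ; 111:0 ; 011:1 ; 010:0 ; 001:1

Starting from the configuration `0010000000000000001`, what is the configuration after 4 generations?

0100101000000000000

0100111111111111111
0001100000000000000
0111101111111111111
0100101000000000000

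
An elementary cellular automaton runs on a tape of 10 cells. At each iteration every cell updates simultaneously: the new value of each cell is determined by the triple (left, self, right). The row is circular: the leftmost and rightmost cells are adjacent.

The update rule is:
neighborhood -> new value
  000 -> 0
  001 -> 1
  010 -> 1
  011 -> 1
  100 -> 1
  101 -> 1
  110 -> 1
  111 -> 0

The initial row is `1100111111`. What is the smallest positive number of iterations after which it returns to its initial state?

6

0111100000
1100110000
1111111001
0000001111
1000011001
1100111111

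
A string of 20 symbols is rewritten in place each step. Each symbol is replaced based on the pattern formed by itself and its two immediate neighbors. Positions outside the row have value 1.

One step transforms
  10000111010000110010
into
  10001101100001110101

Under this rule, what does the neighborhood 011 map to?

1

At position 5 the neighborhood is 011; the next row has 1 there.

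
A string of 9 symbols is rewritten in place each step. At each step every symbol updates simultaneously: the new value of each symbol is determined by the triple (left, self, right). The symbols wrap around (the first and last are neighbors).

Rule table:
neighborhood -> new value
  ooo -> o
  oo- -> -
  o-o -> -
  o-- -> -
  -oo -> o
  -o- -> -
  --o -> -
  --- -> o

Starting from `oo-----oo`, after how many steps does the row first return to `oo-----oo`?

step 1: o--ooo-oo
step 2: ---oo--oo
step 3: -o-o---o-
step 4: -----o---
step 5: oooo---oo
step 6: ooo--o-oo
step 7: oo-----oo

7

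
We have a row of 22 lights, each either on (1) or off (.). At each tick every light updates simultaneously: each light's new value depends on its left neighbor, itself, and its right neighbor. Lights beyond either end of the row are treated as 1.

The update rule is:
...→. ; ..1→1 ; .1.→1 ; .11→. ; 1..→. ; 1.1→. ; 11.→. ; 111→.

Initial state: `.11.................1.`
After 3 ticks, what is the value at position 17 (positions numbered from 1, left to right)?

.

tick 1: ...................11.
tick 2: ..................1...
tick 3: .................11..1
position 17 holds .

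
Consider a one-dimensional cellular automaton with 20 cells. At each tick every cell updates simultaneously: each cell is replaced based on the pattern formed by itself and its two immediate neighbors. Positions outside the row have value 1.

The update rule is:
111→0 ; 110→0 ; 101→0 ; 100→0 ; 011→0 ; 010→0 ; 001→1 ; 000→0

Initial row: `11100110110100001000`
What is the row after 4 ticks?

tick 1: 00001000000000010001
tick 2: 00010000000000100010
tick 3: 00100000000001000100
tick 4: 01000000000010001001

01000000000010001001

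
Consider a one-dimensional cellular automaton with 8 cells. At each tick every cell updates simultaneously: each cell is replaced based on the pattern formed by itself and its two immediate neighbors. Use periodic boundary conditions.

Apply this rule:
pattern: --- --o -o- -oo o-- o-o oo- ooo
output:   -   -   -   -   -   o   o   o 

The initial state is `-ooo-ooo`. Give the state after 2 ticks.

tick 1: o-ooo-oo
tick 2: oo-ooo-o

oo-ooo-o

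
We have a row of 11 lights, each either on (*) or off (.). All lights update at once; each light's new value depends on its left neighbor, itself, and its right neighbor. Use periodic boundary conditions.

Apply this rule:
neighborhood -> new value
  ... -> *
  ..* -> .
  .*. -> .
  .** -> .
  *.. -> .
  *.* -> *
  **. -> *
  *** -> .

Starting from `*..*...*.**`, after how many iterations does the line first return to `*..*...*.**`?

iteration 1: *....*..*..
iteration 2: ..**.......
iteration 3: *..*.******
iteration 4: *...*......
iteration 5: ..*...****.
iteration 6: *...*....*.
iteration 7: ..*...**..*
iteration 8: ....*..*...
iteration 9: ***......**
iteration 10: ..*.****...
iteration 11: *..*...*.**

11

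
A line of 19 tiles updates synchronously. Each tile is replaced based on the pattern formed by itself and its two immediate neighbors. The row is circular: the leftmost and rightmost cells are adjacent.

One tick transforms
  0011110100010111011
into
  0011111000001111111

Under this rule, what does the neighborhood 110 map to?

1

At position 5 the neighborhood is 110; the next row has 1 there.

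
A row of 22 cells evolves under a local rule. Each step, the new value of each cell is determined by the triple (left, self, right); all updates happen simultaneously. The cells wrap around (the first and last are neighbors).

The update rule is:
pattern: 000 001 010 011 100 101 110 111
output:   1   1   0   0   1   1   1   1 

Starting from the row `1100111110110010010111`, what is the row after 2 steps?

step 1: 1111011111011101101011
step 2: 1111101111101110110101

1111101111101110110101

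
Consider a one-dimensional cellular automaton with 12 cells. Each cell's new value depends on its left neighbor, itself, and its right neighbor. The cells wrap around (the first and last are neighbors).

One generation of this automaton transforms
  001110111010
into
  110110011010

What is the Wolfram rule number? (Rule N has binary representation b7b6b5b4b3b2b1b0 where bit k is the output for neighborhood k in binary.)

199

position 3: 111 → 1  (bit 7 = 1)
position 4: 110 → 1  (bit 6 = 1)
position 5: 101 → 0  (bit 5 = 0)
position 11: 100 → 0  (bit 4 = 0)
position 2: 011 → 0  (bit 3 = 0)
position 10: 010 → 1  (bit 2 = 1)
position 1: 001 → 1  (bit 1 = 1)
position 0: 000 → 1  (bit 0 = 1)
bits b7..b0 = 11000111 = 199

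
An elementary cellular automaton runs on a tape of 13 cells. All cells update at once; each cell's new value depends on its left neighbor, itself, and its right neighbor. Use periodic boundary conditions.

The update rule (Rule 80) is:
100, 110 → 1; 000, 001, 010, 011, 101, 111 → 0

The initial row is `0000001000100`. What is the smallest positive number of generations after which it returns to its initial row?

13

generation 1: 0000000100010
generation 2: 0000000010001
generation 3: 1000000001000
generation 4: 0100000000100
generation 5: 0010000000010
generation 6: 0001000000001
generation 7: 1000100000000
generation 8: 0100010000000
generation 9: 0010001000000
generation 10: 0001000100000
generation 11: 0000100010000
generation 12: 0000010001000
generation 13: 0000001000100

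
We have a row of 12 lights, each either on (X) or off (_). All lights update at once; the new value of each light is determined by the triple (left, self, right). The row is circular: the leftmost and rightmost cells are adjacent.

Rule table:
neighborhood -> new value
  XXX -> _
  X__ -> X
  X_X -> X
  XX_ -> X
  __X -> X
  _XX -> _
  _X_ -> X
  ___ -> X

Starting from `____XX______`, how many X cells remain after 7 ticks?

11

tick 1: XXXX_XXXXXXX
tick 2: ___XX_______
tick 3: XXX_XXXXXXXX
tick 4: __XX________
tick 5: XX_XXXXXXXXX
tick 6: _XX_________
tick 7: X_XXXXXXXXXX
count of X: 11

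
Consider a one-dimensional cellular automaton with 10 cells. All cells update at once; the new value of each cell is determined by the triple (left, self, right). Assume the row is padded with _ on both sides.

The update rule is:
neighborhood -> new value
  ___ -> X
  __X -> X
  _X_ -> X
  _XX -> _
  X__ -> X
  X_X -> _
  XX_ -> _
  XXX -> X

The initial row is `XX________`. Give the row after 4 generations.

generation 1: __XXXXXXXX
generation 2: XX_XXXXXX_
generation 3: ____XXXX_X
generation 4: XXXX_XX__X

XXXX_XX__X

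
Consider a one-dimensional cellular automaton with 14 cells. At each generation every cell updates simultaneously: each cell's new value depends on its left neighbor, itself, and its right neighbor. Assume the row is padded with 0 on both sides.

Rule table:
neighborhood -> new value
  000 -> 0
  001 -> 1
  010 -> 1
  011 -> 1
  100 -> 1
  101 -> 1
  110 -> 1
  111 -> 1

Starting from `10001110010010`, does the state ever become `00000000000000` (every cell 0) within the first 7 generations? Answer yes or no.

no

11011111111111
11111111111111
11111111111111  (fixed point — unchanged through generation 7)
generation 7 is 11111111111111, still not uniform 0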